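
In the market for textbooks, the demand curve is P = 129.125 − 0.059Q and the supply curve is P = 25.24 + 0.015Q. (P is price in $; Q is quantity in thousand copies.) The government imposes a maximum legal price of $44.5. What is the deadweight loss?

$531.48 thousand

Competitive equilibrium: 129.125 − 0.059Q = 25.24 + 0.015Q → Q* = 1403.8514, P* = 46.2978.
At the ceiling P = 44.5, quantity supplied = (44.5 − 25.24)/0.015 = 1284.
Willingness to pay at Q' = 1284: 129.125 − 0.059·1284 = 53.369.
ΔQ = 1403.8514 − 1284 = 119.8514; wedge = 53.369 − 44.5 = 8.869.
Welfare loss = ½ × 119.8514 × 8.869 = $531.48 thousand.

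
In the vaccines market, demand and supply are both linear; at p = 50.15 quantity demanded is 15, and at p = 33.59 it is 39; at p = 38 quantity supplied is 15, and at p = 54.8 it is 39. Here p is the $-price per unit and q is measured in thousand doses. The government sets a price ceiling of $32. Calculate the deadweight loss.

$208.31 thousand

Demand slope = (33.59 − 50.15)/(39 − 15) = −0.69, so p = 60.5 − 0.69q.
Supply slope = (54.8 − 38)/(39 − 15) = 0.7, so p = 27.5 + 0.7q.
Competitive equilibrium: 60.5 − 0.69q = 27.5 + 0.7q → q* = 23.741, p* = 44.1187.
At the ceiling p = 32, quantity supplied = (32 − 27.5)/0.7 = 6.4286.
Willingness to pay at q' = 6.4286: 60.5 − 0.69·6.4286 = 56.0643.
Δq = 23.741 − 6.4286 = 17.3124; wedge = 56.0643 − 32 = 24.0643.
DWL = ½ × 17.3124 × 24.0643 = $208.31 thousand.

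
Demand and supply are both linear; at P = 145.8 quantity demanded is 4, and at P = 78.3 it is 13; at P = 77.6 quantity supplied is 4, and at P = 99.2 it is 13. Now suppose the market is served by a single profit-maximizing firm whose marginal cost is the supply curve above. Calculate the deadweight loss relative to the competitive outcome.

Demand slope = (78.3 − 145.8)/(13 − 4) = −7.5, so P = 175.8 − 7.5Q.
Supply slope = (99.2 − 77.6)/(13 − 4) = 2.4, so P = 68 + 2.4Q.
Competitive equilibrium: 175.8 − 7.5Q = 68 + 2.4Q → Q* = 10.8889, P* = 94.1333.
Marginal revenue: MR = 175.8 − 15Q. Set MR = MC: 175.8 − 15Q = 68 + 2.4Q → Q_m = 6.1954.
Price P_m = 175.8 − 7.5·6.1954 = 129.3345; MC(Q_m) = 68 + 2.4·6.1954 = 82.869.
Competitive Q* = 10.8889, so ΔQ = 4.6935; wedge = 129.3345 − 82.869 = 46.4655.
The triangle = ½ × 4.6935 × 46.4655 = 109.04.

109.04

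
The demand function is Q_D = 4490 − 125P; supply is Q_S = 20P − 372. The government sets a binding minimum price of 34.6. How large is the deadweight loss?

517.78

In inverse form: demand P = 35.92 − 0.008Q, supply P = 18.6 + 0.05Q.
Competitive equilibrium: 35.92 − 0.008Q = 18.6 + 0.05Q → Q* = 298.6207, P* = 33.531.
At the floor P = 34.6, quantity demanded = (35.92 − 34.6)/0.008 = 165.
Sellers' marginal cost at Q' = 165: 18.6 + 0.05·165 = 26.85.
ΔQ = 298.6207 − 165 = 133.6207; wedge = 34.6 − 26.85 = 7.75.
The triangle = ½ × 133.6207 × 7.75 = 517.78.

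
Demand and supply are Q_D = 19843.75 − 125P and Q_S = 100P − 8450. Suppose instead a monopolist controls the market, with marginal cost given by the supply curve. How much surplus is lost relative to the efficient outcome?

In inverse form: demand P = 158.75 − 0.008Q, supply P = 84.5 + 0.01Q.
Competitive equilibrium: 158.75 − 0.008Q = 84.5 + 0.01Q → Q* = 4125, P* = 125.75.
Marginal revenue: MR = 158.75 − 0.016Q. Set MR = MC: 158.75 − 0.016Q = 84.5 + 0.01Q → Q_m = 2855.76923.
Price P_m = 158.75 − 0.008·2855.76923 = 135.90385; MC(Q_m) = 84.5 + 0.01·2855.76923 = 113.05769.
Competitive Q* = 4125, so ΔQ = 1269.23077; wedge = 135.90385 − 113.05769 = 22.84616.
Deadweight loss = ½ × 1269.23077 × 22.84616 = 14498.52.

14498.52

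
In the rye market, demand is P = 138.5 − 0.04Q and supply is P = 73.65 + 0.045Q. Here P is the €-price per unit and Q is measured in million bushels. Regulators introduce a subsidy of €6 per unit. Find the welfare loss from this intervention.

€211.76 million

Competitive equilibrium: 138.5 − 0.04Q = 73.65 + 0.045Q → Q* = 762.9412, P* = 107.9824.
The subsidy lowers effective supply by 6: P = 67.65 + 0.045Q.
New quantity: 138.5 − 0.04Q = 67.65 + 0.045Q → Q' = 833.5294.
Overproduction ΔQ = 833.5294 − 762.9412 = 70.5882; wedge = subsidy = 6.
Welfare loss = ½ × 70.5882 × 6 = €211.76 million.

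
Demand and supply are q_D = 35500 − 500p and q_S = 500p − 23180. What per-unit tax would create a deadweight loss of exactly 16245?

11.4

In inverse form: demand p = 71 − 0.002q, supply p = 46.36 + 0.002q.
Competitive equilibrium: 71 − 0.002q = 46.36 + 0.002q → q* = 6160, p* = 58.68.
A tax t gives Δq = t/0.004 and wedge t, so DWL = t²/0.008.
t²/0.008 = 16245 → t² = 129.96 → t = 11.4.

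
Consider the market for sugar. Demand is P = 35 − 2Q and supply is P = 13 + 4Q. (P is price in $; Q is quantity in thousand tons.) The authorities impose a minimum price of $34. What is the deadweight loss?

Competitive equilibrium: 35 − 2Q = 13 + 4Q → Q* = 3.6667, P* = 27.6667.
At the floor P = 34, quantity demanded = (35 − 34)/2 = 0.5.
Sellers' marginal cost at Q' = 0.5: 13 + 4·0.5 = 15.
ΔQ = 3.6667 − 0.5 = 3.1667; wedge = 34 − 15 = 19.
The triangle = ½ × 3.1667 × 19 = $30.08 thousand.

$30.08 thousand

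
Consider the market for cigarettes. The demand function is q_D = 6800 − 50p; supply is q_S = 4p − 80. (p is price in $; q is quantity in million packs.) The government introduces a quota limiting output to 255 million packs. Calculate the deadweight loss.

In inverse form: demand p = 136 − 0.02q, supply p = 20 + 0.25q.
Competitive equilibrium: 136 − 0.02q = 20 + 0.25q → q* = 429.6296, p* = 127.4074.
At q = 255: demand price = 136 − 0.02·255 = 130.9; supply price = 20 + 0.25·255 = 83.75.
Δq = 429.6296 − 255 = 174.6296; wedge = 130.9 − 83.75 = 47.15.
Welfare loss = ½ × 174.6296 × 47.15 = $4116.89 million.

$4116.89 million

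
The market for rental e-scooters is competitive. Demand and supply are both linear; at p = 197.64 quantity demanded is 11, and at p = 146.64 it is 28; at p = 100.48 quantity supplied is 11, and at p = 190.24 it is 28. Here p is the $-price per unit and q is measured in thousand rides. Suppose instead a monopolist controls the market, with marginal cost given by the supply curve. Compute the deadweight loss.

$151.35 thousand

Demand slope = (146.64 − 197.64)/(28 − 11) = −3, so p = 230.64 − 3q.
Supply slope = (190.24 − 100.48)/(28 − 11) = 5.28, so p = 42.4 + 5.28q.
Competitive equilibrium: 230.64 − 3q = 42.4 + 5.28q → q* = 22.7343, p* = 162.4371.
Marginal revenue: MR = 230.64 − 6q. Set MR = MC: 230.64 − 6q = 42.4 + 5.28q → q_m = 16.6879.
Price p_m = 230.64 − 3·16.6879 = 180.5763; MC(q_m) = 42.4 + 5.28·16.6879 = 130.5121.
Competitive q* = 22.7343, so Δq = 6.0464; wedge = 180.5763 − 130.5121 = 50.0642.
Welfare loss = ½ × 6.0464 × 50.0642 = $151.35 thousand.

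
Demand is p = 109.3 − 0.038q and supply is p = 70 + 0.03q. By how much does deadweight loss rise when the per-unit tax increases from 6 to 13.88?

Competitive equilibrium: 109.3 − 0.038q = 70 + 0.03q → q* = 577.9412, p* = 87.3382.
For a per-unit tax t: Δq = t/0.068, so DWL = ½·t·(t/0.068) = t²/0.136.
At t = 6: DWL = 264.706. At t = 13.88: DWL = 1416.576.
Increase = 1416.576 − 264.706 = 1151.87.

1151.87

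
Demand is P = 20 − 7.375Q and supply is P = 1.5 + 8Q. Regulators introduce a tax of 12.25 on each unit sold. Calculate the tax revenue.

4.98

Competitive equilibrium: 20 − 7.375Q = 1.5 + 8Q → Q* = 1.2033, P* = 11.126.
With the tax, the buyer price exceeds the seller price by 12.25: (20 − 7.375Q) − (1.5 + 8Q) = 12.25 → Q' = 0.4065.
Tax revenue = 12.25 × 0.4065 = 4.98.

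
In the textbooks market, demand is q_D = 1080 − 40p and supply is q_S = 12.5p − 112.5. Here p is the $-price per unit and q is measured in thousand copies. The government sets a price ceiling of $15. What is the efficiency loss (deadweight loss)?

$488.17 thousand

In inverse form: demand p = 27 − 0.025q, supply p = 9 + 0.08q.
Competitive equilibrium: 27 − 0.025q = 9 + 0.08q → q* = 171.4286, p* = 22.7143.
At the ceiling p = 15, quantity supplied = (15 − 9)/0.08 = 75.
Willingness to pay at q' = 75: 27 − 0.025·75 = 25.125.
Δq = 171.4286 − 75 = 96.4286; wedge = 25.125 − 15 = 10.125.
Deadweight loss = ½ × 96.4286 × 10.125 = $488.17 thousand.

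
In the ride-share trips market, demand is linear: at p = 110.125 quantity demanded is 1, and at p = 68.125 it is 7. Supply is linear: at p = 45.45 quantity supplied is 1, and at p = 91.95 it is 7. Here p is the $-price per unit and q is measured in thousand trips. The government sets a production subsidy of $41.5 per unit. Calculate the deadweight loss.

Demand slope = (68.125 − 110.125)/(7 − 1) = −7, so p = 117.125 − 7q.
Supply slope = (91.95 − 45.45)/(7 − 1) = 7.75, so p = 37.7 + 7.75q.
Competitive equilibrium: 117.125 − 7q = 37.7 + 7.75q → q* = 5.3847, p* = 79.4318.
The subsidy lowers effective supply by 41.5: p = 7.75q − 3.8.
New quantity: 117.125 − 7q = 7.75q − 3.8 → q' = 8.1983.
Overproduction Δq = 8.1983 − 5.3847 = 2.8136; wedge = subsidy = 41.5.
The triangle = ½ × 2.8136 × 41.5 = $58.38 thousand.

$58.38 thousand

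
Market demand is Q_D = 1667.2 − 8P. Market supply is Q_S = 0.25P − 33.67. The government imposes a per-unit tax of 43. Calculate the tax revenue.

In inverse form: demand P = 208.4 − 0.125Q, supply P = 134.68 + 4Q.
Competitive equilibrium: 208.4 − 0.125Q = 134.68 + 4Q → Q* = 17.8715, P* = 206.1661.
With the tax, the buyer price exceeds the seller price by 43: (208.4 − 0.125Q) − (134.68 + 4Q) = 43 → Q' = 7.4473.
Tax revenue = 43 × 7.4473 = 320.23.

320.23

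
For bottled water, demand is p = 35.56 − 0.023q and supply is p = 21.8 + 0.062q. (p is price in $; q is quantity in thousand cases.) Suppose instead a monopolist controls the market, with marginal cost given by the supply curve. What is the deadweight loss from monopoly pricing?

$50.51 thousand

Competitive equilibrium: 35.56 − 0.023q = 21.8 + 0.062q → q* = 161.8824, p* = 31.8367.
Marginal revenue: MR = 35.56 − 0.046q. Set MR = MC: 35.56 − 0.046q = 21.8 + 0.062q → q_m = 127.4074.
Price p_m = 35.56 − 0.023·127.4074 = 32.6296; MC(q_m) = 21.8 + 0.062·127.4074 = 29.6993.
Competitive q* = 161.8824, so Δq = 34.475; wedge = 32.6296 − 29.6993 = 2.9303.
Welfare loss = ½ × 34.475 × 2.9303 = $50.51 thousand.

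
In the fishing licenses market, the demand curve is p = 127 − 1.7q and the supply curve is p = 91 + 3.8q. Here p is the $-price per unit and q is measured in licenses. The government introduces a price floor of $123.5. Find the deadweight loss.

$55.36

Competitive equilibrium: 127 − 1.7q = 91 + 3.8q → q* = 6.5455, p* = 115.8727.
At the floor p = 123.5, quantity demanded = (127 − 123.5)/1.7 = 2.0588.
Sellers' marginal cost at q' = 2.0588: 91 + 3.8·2.0588 = 98.8234.
Δq = 6.5455 − 2.0588 = 4.4867; wedge = 123.5 − 98.8234 = 24.6766.
Deadweight loss = ½ × 4.4867 × 24.6766 = $55.36.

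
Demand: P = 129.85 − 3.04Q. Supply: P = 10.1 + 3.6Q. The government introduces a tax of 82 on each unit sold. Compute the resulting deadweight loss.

Competitive equilibrium: 129.85 − 3.04Q = 10.1 + 3.6Q → Q* = 18.0346, P* = 75.0247.
With the tax, the buyer price exceeds the seller price by 82: (129.85 − 3.04Q) − (10.1 + 3.6Q) = 82 → Q' = 5.6852.
ΔQ = 18.0346 − 5.6852 = 12.3494; the wedge equals the tax, 82.
Deadweight loss = ½ × 12.3494 × 82 = 506.33.

506.33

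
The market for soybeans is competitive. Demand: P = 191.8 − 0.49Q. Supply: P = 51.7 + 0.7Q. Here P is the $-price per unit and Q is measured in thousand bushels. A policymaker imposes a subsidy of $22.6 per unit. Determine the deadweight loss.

Competitive equilibrium: 191.8 − 0.49Q = 51.7 + 0.7Q → Q* = 117.7311, P* = 134.1118.
The subsidy lowers effective supply by 22.6: P = 29.1 + 0.7Q.
New quantity: 191.8 − 0.49Q = 29.1 + 0.7Q → Q' = 136.7227.
Overproduction ΔQ = 136.7227 − 117.7311 = 18.9916; wedge = subsidy = 22.6.
Welfare loss = ½ × 18.9916 × 22.6 = $214.61 thousand.

$214.61 thousand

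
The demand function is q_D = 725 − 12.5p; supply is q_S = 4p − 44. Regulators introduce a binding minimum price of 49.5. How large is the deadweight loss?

In inverse form: demand p = 58 − 0.08q, supply p = 11 + 0.25q.
Competitive equilibrium: 58 − 0.08q = 11 + 0.25q → q* = 142.424242, p* = 46.606061.
At the floor p = 49.5, quantity demanded = (58 − 49.5)/0.08 = 106.25.
Sellers' marginal cost at q' = 106.25: 11 + 0.25·106.25 = 37.5625.
Δq = 142.424242 − 106.25 = 36.174242; wedge = 49.5 − 37.5625 = 11.9375.
Welfare loss = ½ × 36.174242 × 11.9375 = 215.92.

215.92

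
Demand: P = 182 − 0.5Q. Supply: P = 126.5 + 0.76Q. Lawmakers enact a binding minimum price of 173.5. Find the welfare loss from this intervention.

460.89

Competitive equilibrium: 182 − 0.5Q = 126.5 + 0.76Q → Q* = 44.0476, P* = 159.9762.
At the floor P = 173.5, quantity demanded = (182 − 173.5)/0.5 = 17.
Sellers' marginal cost at Q' = 17: 126.5 + 0.76·17 = 139.42.
ΔQ = 44.0476 − 17 = 27.0476; wedge = 173.5 − 139.42 = 34.08.
Welfare loss = ½ × 27.0476 × 34.08 = 460.89.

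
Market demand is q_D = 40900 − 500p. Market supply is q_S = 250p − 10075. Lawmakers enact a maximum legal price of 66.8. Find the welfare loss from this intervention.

In inverse form: demand p = 81.8 − 0.002q, supply p = 40.3 + 0.004q.
Competitive equilibrium: 81.8 − 0.002q = 40.3 + 0.004q → q* = 6916.6667, p* = 67.9667.
At the ceiling p = 66.8, quantity supplied = (66.8 − 40.3)/0.004 = 6625.
Willingness to pay at q' = 6625: 81.8 − 0.002·6625 = 68.55.
Δq = 6916.6667 − 6625 = 291.6667; wedge = 68.55 − 66.8 = 1.75.
Deadweight loss = ½ × 291.6667 × 1.75 = 255.21.

255.21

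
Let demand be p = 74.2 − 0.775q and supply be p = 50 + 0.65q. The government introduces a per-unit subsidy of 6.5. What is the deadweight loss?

14.82

Competitive equilibrium: 74.2 − 0.775q = 50 + 0.65q → q* = 16.9825, p* = 61.0386.
The subsidy lowers effective supply by 6.5: p = 43.5 + 0.65q.
New quantity: 74.2 − 0.775q = 43.5 + 0.65q → q' = 21.5439.
Overproduction Δq = 21.5439 − 16.9825 = 4.5614; wedge = subsidy = 6.5.
Deadweight loss = ½ × 4.5614 × 6.5 = 14.82.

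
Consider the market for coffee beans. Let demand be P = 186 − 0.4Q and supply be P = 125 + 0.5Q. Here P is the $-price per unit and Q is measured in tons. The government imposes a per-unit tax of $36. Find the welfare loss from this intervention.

$720

Competitive equilibrium: 186 − 0.4Q = 125 + 0.5Q → Q* = 67.7778, P* = 158.8889.
With the tax, the buyer price exceeds the seller price by 36: (186 − 0.4Q) − (125 + 0.5Q) = 36 → Q' = 27.7778.
ΔQ = 67.7778 − 27.7778 = 40; the wedge equals the tax, 36.
DWL = ½ × 40 × 36 = $720.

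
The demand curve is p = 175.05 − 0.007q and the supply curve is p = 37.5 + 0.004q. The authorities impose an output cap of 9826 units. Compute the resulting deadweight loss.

Competitive equilibrium: 175.05 − 0.007q = 37.5 + 0.004q → q* = 12504.5455, p* = 87.5182.
At q = 9826: demand price = 175.05 − 0.007·9826 = 106.268; supply price = 37.5 + 0.004·9826 = 76.804.
Δq = 12504.5455 − 9826 = 2678.5455; wedge = 106.268 − 76.804 = 29.464.
DWL = ½ × 2678.5455 × 29.464 = 39460.33.

39460.33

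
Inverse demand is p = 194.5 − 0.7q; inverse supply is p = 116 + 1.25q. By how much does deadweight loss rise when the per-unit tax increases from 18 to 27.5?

110.83

Competitive equilibrium: 194.5 − 0.7q = 116 + 1.25q → q* = 40.2564, p* = 166.3205.
For a per-unit tax t: Δq = t/1.95, so DWL = ½·t·(t/1.95) = t²/3.9.
At t = 18: DWL = 83.077. At t = 27.5: DWL = 193.91.
Increase = 193.91 − 83.077 = 110.83.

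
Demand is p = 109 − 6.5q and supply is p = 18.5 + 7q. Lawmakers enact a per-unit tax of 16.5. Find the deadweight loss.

Competitive equilibrium: 109 − 6.5q = 18.5 + 7q → q* = 6.7037, p* = 65.4259.
With the tax, the buyer price exceeds the seller price by 16.5: (109 − 6.5q) − (18.5 + 7q) = 16.5 → q' = 5.4815.
Δq = 6.7037 − 5.4815 = 1.2222; the wedge equals the tax, 16.5.
Deadweight loss = ½ × 1.2222 × 16.5 = 10.08.

10.08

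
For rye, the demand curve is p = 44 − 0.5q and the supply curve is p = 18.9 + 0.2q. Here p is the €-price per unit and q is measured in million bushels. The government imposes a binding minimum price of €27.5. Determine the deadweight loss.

€2.86 million

Competitive equilibrium: 44 − 0.5q = 18.9 + 0.2q → q* = 35.8571, p* = 26.0714.
At the floor p = 27.5, quantity demanded = (44 − 27.5)/0.5 = 33.
Sellers' marginal cost at q' = 33: 18.9 + 0.2·33 = 25.5.
Δq = 35.8571 − 33 = 2.8571; wedge = 27.5 − 25.5 = 2.
Deadweight loss = ½ × 2.8571 × 2 = €2.86 million.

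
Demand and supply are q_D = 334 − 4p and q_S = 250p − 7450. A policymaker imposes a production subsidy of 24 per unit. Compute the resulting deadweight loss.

1133.86

In inverse form: demand p = 83.5 − 0.25q, supply p = 29.8 + 0.004q.
Competitive equilibrium: 83.5 − 0.25q = 29.8 + 0.004q → q* = 211.4173, p* = 30.6457.
The subsidy lowers effective supply by 24: p = 5.8 + 0.004q.
New quantity: 83.5 − 0.25q = 5.8 + 0.004q → q' = 305.9055.
Overproduction Δq = 305.9055 − 211.4173 = 94.4882; wedge = subsidy = 24.
The triangle = ½ × 94.4882 × 24 = 1133.86.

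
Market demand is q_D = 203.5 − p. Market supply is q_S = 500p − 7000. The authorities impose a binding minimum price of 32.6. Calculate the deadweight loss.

166.35

In inverse form: demand p = 203.5 − q, supply p = 14 + 0.002q.
Competitive equilibrium: 203.5 − q = 14 + 0.002q → q* = 189.1218, p* = 14.3782.
At the floor p = 32.6, quantity demanded = (203.5 − 32.6)/1 = 170.9.
Sellers' marginal cost at q' = 170.9: 14 + 0.002·170.9 = 14.3418.
Δq = 189.1218 − 170.9 = 18.2218; wedge = 32.6 − 14.3418 = 18.2582.
The triangle = ½ × 18.2218 × 18.2582 = 166.35.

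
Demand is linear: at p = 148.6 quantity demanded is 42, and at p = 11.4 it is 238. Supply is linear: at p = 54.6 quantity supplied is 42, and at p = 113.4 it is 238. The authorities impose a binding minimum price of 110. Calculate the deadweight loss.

Demand slope = (11.4 − 148.6)/(238 − 42) = −0.7, so p = 178 − 0.7q.
Supply slope = (113.4 − 54.6)/(238 − 42) = 0.3, so p = 42 + 0.3q.
Competitive equilibrium: 178 − 0.7q = 42 + 0.3q → q* = 136, p* = 82.8.
At the floor p = 110, quantity demanded = (178 − 110)/0.7 = 97.1429.
Sellers' marginal cost at q' = 97.1429: 42 + 0.3·97.1429 = 71.1429.
Δq = 136 − 97.1429 = 38.8571; wedge = 110 − 71.1429 = 38.8571.
Welfare loss = ½ × 38.8571 × 38.8571 = 754.94.

754.94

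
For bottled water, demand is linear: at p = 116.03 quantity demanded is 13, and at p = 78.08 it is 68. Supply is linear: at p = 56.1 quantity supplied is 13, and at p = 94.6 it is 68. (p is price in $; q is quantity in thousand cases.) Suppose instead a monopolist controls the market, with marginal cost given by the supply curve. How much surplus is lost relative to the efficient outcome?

Demand slope = (78.08 − 116.03)/(68 − 13) = −0.69, so p = 125 − 0.69q.
Supply slope = (94.6 − 56.1)/(68 − 13) = 0.7, so p = 47 + 0.7q.
Competitive equilibrium: 125 − 0.69q = 47 + 0.7q → q* = 56.1151, p* = 86.2806.
Marginal revenue: MR = 125 − 1.38q. Set MR = MC: 125 − 1.38q = 47 + 0.7q → q_m = 37.5.
Price p_m = 125 − 0.69·37.5 = 99.125; MC(q_m) = 47 + 0.7·37.5 = 73.25.
Competitive q* = 56.1151, so Δq = 18.6151; wedge = 99.125 − 73.25 = 25.875.
Welfare loss = ½ × 18.6151 × 25.875 = $240.83 thousand.

$240.83 thousand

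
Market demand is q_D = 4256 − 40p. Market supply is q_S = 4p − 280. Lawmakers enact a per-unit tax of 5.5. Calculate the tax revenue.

618

In inverse form: demand p = 106.4 − 0.025q, supply p = 70 + 0.25q.
Competitive equilibrium: 106.4 − 0.025q = 70 + 0.25q → q* = 132.3636, p* = 103.0909.
With the tax, the buyer price exceeds the seller price by 5.5: (106.4 − 0.025q) − (70 + 0.25q) = 5.5 → q' = 112.3636.
Tax revenue = 5.5 × 112.3636 = 618.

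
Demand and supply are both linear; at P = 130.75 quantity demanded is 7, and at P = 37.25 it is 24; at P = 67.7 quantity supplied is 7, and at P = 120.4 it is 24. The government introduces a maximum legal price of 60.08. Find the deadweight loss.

Demand slope = (37.25 − 130.75)/(24 − 7) = −5.5, so P = 169.25 − 5.5Q.
Supply slope = (120.4 − 67.7)/(24 − 7) = 3.1, so P = 46 + 3.1Q.
Competitive equilibrium: 169.25 − 5.5Q = 46 + 3.1Q → Q* = 14.3314, P* = 90.42733.
At the ceiling P = 60.08, quantity supplied = (60.08 − 46)/3.1 = 4.54194.
Willingness to pay at Q' = 4.54194: 169.25 − 5.5·4.54194 = 144.26933.
ΔQ = 14.3314 − 4.54194 = 9.78946; wedge = 144.26933 − 60.08 = 84.18933.
Welfare loss = ½ × 9.78946 × 84.18933 = 412.08.

412.08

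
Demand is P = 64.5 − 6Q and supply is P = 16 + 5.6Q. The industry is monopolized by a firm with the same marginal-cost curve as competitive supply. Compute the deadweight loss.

Competitive equilibrium: 64.5 − 6Q = 16 + 5.6Q → Q* = 4.181, P* = 39.4138.
Marginal revenue: MR = 64.5 − 12Q. Set MR = MC: 64.5 − 12Q = 16 + 5.6Q → Q_m = 2.7557.
Price P_m = 64.5 − 6·2.7557 = 47.9658; MC(Q_m) = 16 + 5.6·2.7557 = 31.4319.
Competitive Q* = 4.181, so ΔQ = 1.4253; wedge = 47.9658 − 31.4319 = 16.5339.
DWL = ½ × 1.4253 × 16.5339 = 11.78.

11.78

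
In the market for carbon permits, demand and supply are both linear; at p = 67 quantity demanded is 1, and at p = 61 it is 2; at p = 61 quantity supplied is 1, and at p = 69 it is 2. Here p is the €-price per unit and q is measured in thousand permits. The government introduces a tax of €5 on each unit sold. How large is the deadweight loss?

Demand slope = (61 − 67)/(2 − 1) = −6, so p = 73 − 6q.
Supply slope = (69 − 61)/(2 − 1) = 8, so p = 53 + 8q.
Competitive equilibrium: 73 − 6q = 53 + 8q → q* = 1.4286, p* = 64.4286.
With the tax, the buyer price exceeds the seller price by 5: (73 − 6q) − (53 + 8q) = 5 → q' = 1.0714.
Δq = 1.4286 − 1.0714 = 0.3572; the wedge equals the tax, 5.
Welfare loss = ½ × 0.3572 × 5 = €0.89 thousand.

€0.89 thousand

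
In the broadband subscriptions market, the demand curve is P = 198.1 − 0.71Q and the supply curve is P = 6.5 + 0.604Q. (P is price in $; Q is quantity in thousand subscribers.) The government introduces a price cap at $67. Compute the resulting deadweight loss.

$1369.06 thousand

Competitive equilibrium: 198.1 − 0.71Q = 6.5 + 0.604Q → Q* = 145.8143, P* = 94.5718.
At the ceiling P = 67, quantity supplied = (67 − 6.5)/0.604 = 100.1656.
Willingness to pay at Q' = 100.1656: 198.1 − 0.71·100.1656 = 126.9824.
ΔQ = 145.8143 − 100.1656 = 45.6487; wedge = 126.9824 − 67 = 59.9824.
Deadweight loss = ½ × 45.6487 × 59.9824 = $1369.06 thousand.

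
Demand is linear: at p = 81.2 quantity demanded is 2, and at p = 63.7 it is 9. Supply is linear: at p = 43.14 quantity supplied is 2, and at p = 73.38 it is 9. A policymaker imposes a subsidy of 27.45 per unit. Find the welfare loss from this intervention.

Demand slope = (63.7 − 81.2)/(9 − 2) = −2.5, so p = 86.2 − 2.5q.
Supply slope = (73.38 − 43.14)/(9 − 2) = 4.32, so p = 34.5 + 4.32q.
Competitive equilibrium: 86.2 − 2.5q = 34.5 + 4.32q → q* = 7.5806, p* = 67.2484.
The subsidy lowers effective supply by 27.45: p = 7.05 + 4.32q.
New quantity: 86.2 − 2.5q = 7.05 + 4.32q → q' = 11.6056.
Overproduction Δq = 11.6056 − 7.5806 = 4.025; wedge = subsidy = 27.45.
The triangle = ½ × 4.025 × 27.45 = 55.24.

55.24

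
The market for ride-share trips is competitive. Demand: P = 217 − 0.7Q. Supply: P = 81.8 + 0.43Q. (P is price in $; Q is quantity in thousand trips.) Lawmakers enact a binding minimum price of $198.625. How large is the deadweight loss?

$4928.39 thousand

Competitive equilibrium: 217 − 0.7Q = 81.8 + 0.43Q → Q* = 119.646, P* = 133.2478.
At the floor P = 198.625, quantity demanded = (217 − 198.625)/0.7 = 26.25.
Sellers' marginal cost at Q' = 26.25: 81.8 + 0.43·26.25 = 93.0875.
ΔQ = 119.646 − 26.25 = 93.396; wedge = 198.625 − 93.0875 = 105.5375.
Welfare loss = ½ × 93.396 × 105.5375 = $4928.39 thousand.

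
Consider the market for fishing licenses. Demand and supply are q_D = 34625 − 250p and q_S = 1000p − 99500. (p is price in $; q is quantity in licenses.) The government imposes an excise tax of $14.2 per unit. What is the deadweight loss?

$20164

In inverse form: demand p = 138.5 − 0.004q, supply p = 99.5 + 0.001q.
Competitive equilibrium: 138.5 − 0.004q = 99.5 + 0.001q → q* = 7800, p* = 107.3.
With the tax, the buyer price exceeds the seller price by 14.2: (138.5 − 0.004q) − (99.5 + 0.001q) = 14.2 → q' = 4960.
Δq = 7800 − 4960 = 2840; the wedge equals the tax, 14.2.
The triangle = ½ × 2840 × 14.2 = $20164.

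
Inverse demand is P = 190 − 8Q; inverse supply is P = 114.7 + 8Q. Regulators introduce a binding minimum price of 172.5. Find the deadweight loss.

50.75

Competitive equilibrium: 190 − 8Q = 114.7 + 8Q → Q* = 4.7063, P* = 152.35.
At the floor P = 172.5, quantity demanded = (190 − 172.5)/8 = 2.1875.
Sellers' marginal cost at Q' = 2.1875: 114.7 + 8·2.1875 = 132.2.
ΔQ = 4.7063 − 2.1875 = 2.5188; wedge = 172.5 − 132.2 = 40.3.
DWL = ½ × 2.5188 × 40.3 = 50.75.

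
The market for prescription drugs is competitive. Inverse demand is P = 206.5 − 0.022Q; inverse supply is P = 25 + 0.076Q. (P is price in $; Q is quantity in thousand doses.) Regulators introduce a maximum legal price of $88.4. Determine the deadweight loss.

$50762.95 thousand

Competitive equilibrium: 206.5 − 0.022Q = 25 + 0.076Q → Q* = 1852.04082, P* = 165.7551.
At the ceiling P = 88.4, quantity supplied = (88.4 − 25)/0.076 = 834.21053.
Willingness to pay at Q' = 834.21053: 206.5 − 0.022·834.21053 = 188.14737.
ΔQ = 1852.04082 − 834.21053 = 1017.83029; wedge = 188.14737 − 88.4 = 99.74737.
Welfare loss = ½ × 1017.83029 × 99.74737 = $50762.95 thousand.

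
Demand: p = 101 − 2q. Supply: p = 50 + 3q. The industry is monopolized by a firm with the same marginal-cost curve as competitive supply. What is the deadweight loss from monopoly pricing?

Competitive equilibrium: 101 − 2q = 50 + 3q → q* = 10.2, p* = 80.6.
Marginal revenue: MR = 101 − 4q. Set MR = MC: 101 − 4q = 50 + 3q → q_m = 7.2857.
Price p_m = 101 − 2·7.2857 = 86.4286; MC(q_m) = 50 + 3·7.2857 = 71.8571.
Competitive q* = 10.2, so Δq = 2.9143; wedge = 86.4286 − 71.8571 = 14.5715.
Welfare loss = ½ × 2.9143 × 14.5715 = 21.23.

21.23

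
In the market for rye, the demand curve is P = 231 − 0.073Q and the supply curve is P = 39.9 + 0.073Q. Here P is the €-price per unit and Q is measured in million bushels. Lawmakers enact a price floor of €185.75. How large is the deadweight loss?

€34658.77 million

Competitive equilibrium: 231 − 0.073Q = 39.9 + 0.073Q → Q* = 1308.9041, P* = 135.45.
At the floor P = 185.75, quantity demanded = (231 − 185.75)/0.073 = 619.863.
Sellers' marginal cost at Q' = 619.863: 39.9 + 0.073·619.863 = 85.15.
ΔQ = 1308.9041 − 619.863 = 689.0411; wedge = 185.75 − 85.15 = 100.6.
Welfare loss = ½ × 689.0411 × 100.6 = €34658.77 million.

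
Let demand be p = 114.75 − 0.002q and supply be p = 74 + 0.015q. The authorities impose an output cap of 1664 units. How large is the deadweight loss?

4567.69

Competitive equilibrium: 114.75 − 0.002q = 74 + 0.015q → q* = 2397.0588, p* = 109.9559.
At q = 1664: demand price = 114.75 − 0.002·1664 = 111.422; supply price = 74 + 0.015·1664 = 98.96.
Δq = 2397.0588 − 1664 = 733.0588; wedge = 111.422 − 98.96 = 12.462.
Deadweight loss = ½ × 733.0588 × 12.462 = 4567.69.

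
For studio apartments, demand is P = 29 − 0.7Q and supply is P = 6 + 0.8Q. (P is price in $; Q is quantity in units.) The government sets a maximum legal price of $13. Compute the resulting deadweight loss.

Competitive equilibrium: 29 − 0.7Q = 6 + 0.8Q → Q* = 15.3333, P* = 18.2667.
At the ceiling P = 13, quantity supplied = (13 − 6)/0.8 = 8.75.
Willingness to pay at Q' = 8.75: 29 − 0.7·8.75 = 22.875.
ΔQ = 15.3333 − 8.75 = 6.5833; wedge = 22.875 − 13 = 9.875.
The triangle = ½ × 6.5833 × 9.875 = $32.51.

$32.51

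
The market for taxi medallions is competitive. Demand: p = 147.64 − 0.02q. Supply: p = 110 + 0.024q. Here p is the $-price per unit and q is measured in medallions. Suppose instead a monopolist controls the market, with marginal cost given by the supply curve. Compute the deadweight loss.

Competitive equilibrium: 147.64 − 0.02q = 110 + 0.024q → q* = 855.4545, p* = 130.5309.
Marginal revenue: MR = 147.64 − 0.04q. Set MR = MC: 147.64 − 0.04q = 110 + 0.024q → q_m = 588.125.
Price p_m = 147.64 − 0.02·588.125 = 135.8775; MC(q_m) = 110 + 0.024·588.125 = 124.115.
Competitive q* = 855.4545, so Δq = 267.3295; wedge = 135.8775 − 124.115 = 11.7625.
Deadweight loss = ½ × 267.3295 × 11.7625 = $1572.23.

$1572.23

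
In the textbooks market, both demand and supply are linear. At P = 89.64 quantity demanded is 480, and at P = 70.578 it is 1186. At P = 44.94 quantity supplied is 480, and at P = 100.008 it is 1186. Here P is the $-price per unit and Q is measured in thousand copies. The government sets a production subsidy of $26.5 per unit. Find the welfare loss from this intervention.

Demand slope = (70.578 − 89.64)/(1186 − 480) = −0.027, so P = 102.6 − 0.027Q.
Supply slope = (100.008 − 44.94)/(1186 − 480) = 0.078, so P = 7.5 + 0.078Q.
Competitive equilibrium: 102.6 − 0.027Q = 7.5 + 0.078Q → Q* = 905.7143, P* = 78.1457.
The subsidy lowers effective supply by 26.5: P = 0.078Q − 19.
New quantity: 102.6 − 0.027Q = 0.078Q − 19 → Q' = 1158.0952.
Overproduction ΔQ = 1158.0952 − 905.7143 = 252.3809; wedge = subsidy = 26.5.
DWL = ½ × 252.3809 × 26.5 = $3344.05 thousand.

$3344.05 thousand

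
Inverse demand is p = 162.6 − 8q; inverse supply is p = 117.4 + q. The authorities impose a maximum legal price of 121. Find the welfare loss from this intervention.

9.10

Competitive equilibrium: 162.6 − 8q = 117.4 + q → q* = 5.0222, p* = 122.4222.
At the ceiling p = 121, quantity supplied = (121 − 117.4)/1 = 3.6.
Willingness to pay at q' = 3.6: 162.6 − 8·3.6 = 133.8.
Δq = 5.0222 − 3.6 = 1.4222; wedge = 133.8 − 121 = 12.8.
DWL = ½ × 1.4222 × 12.8 = 9.10.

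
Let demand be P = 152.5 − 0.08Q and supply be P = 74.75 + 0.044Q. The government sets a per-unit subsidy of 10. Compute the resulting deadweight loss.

403.23

Competitive equilibrium: 152.5 − 0.08Q = 74.75 + 0.044Q → Q* = 627.0161, P* = 102.3387.
The subsidy lowers effective supply by 10: P = 64.75 + 0.044Q.
New quantity: 152.5 − 0.08Q = 64.75 + 0.044Q → Q' = 707.6613.
Overproduction ΔQ = 707.6613 − 627.0161 = 80.6452; wedge = subsidy = 10.
The triangle = ½ × 80.6452 × 10 = 403.23.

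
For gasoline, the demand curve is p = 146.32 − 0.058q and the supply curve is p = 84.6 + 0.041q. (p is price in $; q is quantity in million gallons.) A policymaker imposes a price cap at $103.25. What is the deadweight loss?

Competitive equilibrium: 146.32 − 0.058q = 84.6 + 0.041q → q* = 623.4343, p* = 110.1608.
At the ceiling p = 103.25, quantity supplied = (103.25 − 84.6)/0.041 = 454.878.
Willingness to pay at q' = 454.878: 146.32 − 0.058·454.878 = 119.9371.
Δq = 623.4343 − 454.878 = 168.5563; wedge = 119.9371 − 103.25 = 16.6871.
The triangle = ½ × 168.5563 × 16.6871 = $1406.36 million.

$1406.36 million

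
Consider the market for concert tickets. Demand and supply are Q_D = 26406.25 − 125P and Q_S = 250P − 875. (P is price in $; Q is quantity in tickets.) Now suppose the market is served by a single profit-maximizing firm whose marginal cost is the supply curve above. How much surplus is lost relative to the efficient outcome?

In inverse form: demand P = 211.25 − 0.008Q, supply P = 3.5 + 0.004Q.
Competitive equilibrium: 211.25 − 0.008Q = 3.5 + 0.004Q → Q* = 17312.5, P* = 72.75.
Marginal revenue: MR = 211.25 − 0.016Q. Set MR = MC: 211.25 − 0.016Q = 3.5 + 0.004Q → Q_m = 10387.5.
Price P_m = 211.25 − 0.008·10387.5 = 128.15; MC(Q_m) = 3.5 + 0.004·10387.5 = 45.05.
Competitive Q* = 17312.5, so ΔQ = 6925; wedge = 128.15 − 45.05 = 83.1.
Welfare loss = ½ × 6925 × 83.1 = $287733.75.

$287733.75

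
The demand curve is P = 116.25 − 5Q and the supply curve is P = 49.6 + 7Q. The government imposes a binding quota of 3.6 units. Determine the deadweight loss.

Competitive equilibrium: 116.25 − 5Q = 49.6 + 7Q → Q* = 5.5542, P* = 88.4792.
At Q = 3.6: demand price = 116.25 − 5·3.6 = 98.25; supply price = 49.6 + 7·3.6 = 74.8.
ΔQ = 5.5542 − 3.6 = 1.9542; wedge = 98.25 − 74.8 = 23.45.
Deadweight loss = ½ × 1.9542 × 23.45 = 22.91.

22.91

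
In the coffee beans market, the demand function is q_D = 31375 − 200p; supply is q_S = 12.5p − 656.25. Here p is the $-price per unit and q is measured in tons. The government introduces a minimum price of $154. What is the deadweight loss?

In inverse form: demand p = 156.875 − 0.005q, supply p = 52.5 + 0.08q.
Competitive equilibrium: 156.875 − 0.005q = 52.5 + 0.08q → q* = 1227.9412, p* = 150.7353.
At the floor p = 154, quantity demanded = (156.875 − 154)/0.005 = 575.
Sellers' marginal cost at q' = 575: 52.5 + 0.08·575 = 98.5.
Δq = 1227.9412 − 575 = 652.9412; wedge = 154 − 98.5 = 55.5.
Welfare loss = ½ × 652.9412 × 55.5 = $18119.12.

$18119.12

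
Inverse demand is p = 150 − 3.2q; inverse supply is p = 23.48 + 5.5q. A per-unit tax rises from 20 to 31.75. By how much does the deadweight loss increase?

34.95

Competitive equilibrium: 150 − 3.2q = 23.48 + 5.5q → q* = 14.5425, p* = 103.4639.
For a per-unit tax t: Δq = t/8.7, so DWL = ½·t·(t/8.7) = t²/17.4.
At t = 20: DWL = 22.989. At t = 31.75: DWL = 57.935.
Increase = 57.935 − 22.989 = 34.95.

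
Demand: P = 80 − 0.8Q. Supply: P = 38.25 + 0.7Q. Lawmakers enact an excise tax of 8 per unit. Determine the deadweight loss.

Competitive equilibrium: 80 − 0.8Q = 38.25 + 0.7Q → Q* = 27.8333, P* = 57.7333.
With the tax, the buyer price exceeds the seller price by 8: (80 − 0.8Q) − (38.25 + 0.7Q) = 8 → Q' = 22.5.
ΔQ = 27.8333 − 22.5 = 5.3333; the wedge equals the tax, 8.
Welfare loss = ½ × 5.3333 × 8 = 21.33.

21.33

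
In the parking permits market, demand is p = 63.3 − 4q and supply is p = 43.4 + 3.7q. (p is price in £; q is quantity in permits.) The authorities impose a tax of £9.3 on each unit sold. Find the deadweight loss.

£5.62

Competitive equilibrium: 63.3 − 4q = 43.4 + 3.7q → q* = 2.5844, p* = 52.9623.
With the tax, the buyer price exceeds the seller price by 9.3: (63.3 − 4q) − (43.4 + 3.7q) = 9.3 → q' = 1.3766.
Δq = 2.5844 − 1.3766 = 1.2078; the wedge equals the tax, 9.3.
Deadweight loss = ½ × 1.2078 × 9.3 = £5.62.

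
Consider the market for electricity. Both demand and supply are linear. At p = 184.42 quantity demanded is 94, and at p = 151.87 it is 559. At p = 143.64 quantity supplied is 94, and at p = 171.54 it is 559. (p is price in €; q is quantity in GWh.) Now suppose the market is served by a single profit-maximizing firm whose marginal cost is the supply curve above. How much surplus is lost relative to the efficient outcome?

Demand slope = (151.87 − 184.42)/(559 − 94) = −0.07, so p = 191 − 0.07q.
Supply slope = (171.54 − 143.64)/(559 − 94) = 0.06, so p = 138 + 0.06q.
Competitive equilibrium: 191 − 0.07q = 138 + 0.06q → q* = 407.6923, p* = 162.4615.
Marginal revenue: MR = 191 − 0.14q. Set MR = MC: 191 − 0.14q = 138 + 0.06q → q_m = 265.
Price p_m = 191 − 0.07·265 = 172.45; MC(q_m) = 138 + 0.06·265 = 153.9.
Competitive q* = 407.6923, so Δq = 142.6923; wedge = 172.45 − 153.9 = 18.55.
DWL = ½ × 142.6923 × 18.55 = €1323.47.

€1323.47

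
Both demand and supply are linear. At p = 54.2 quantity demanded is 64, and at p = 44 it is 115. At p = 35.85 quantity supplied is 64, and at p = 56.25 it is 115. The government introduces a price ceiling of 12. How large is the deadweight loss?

2441.26

Demand slope = (44 − 54.2)/(115 − 64) = −0.2, so p = 67 − 0.2q.
Supply slope = (56.25 − 35.85)/(115 − 64) = 0.4, so p = 10.25 + 0.4q.
Competitive equilibrium: 67 − 0.2q = 10.25 + 0.4q → q* = 94.5833, p* = 48.0833.
At the ceiling p = 12, quantity supplied = (12 − 10.25)/0.4 = 4.375.
Willingness to pay at q' = 4.375: 67 − 0.2·4.375 = 66.125.
Δq = 94.5833 − 4.375 = 90.2083; wedge = 66.125 − 12 = 54.125.
DWL = ½ × 90.2083 × 54.125 = 2441.26.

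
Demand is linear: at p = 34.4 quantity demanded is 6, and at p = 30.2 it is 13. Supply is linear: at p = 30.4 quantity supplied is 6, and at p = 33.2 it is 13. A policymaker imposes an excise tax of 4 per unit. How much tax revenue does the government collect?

Demand slope = (30.2 − 34.4)/(13 − 6) = −0.6, so p = 38 − 0.6q.
Supply slope = (33.2 − 30.4)/(13 − 6) = 0.4, so p = 28 + 0.4q.
Competitive equilibrium: 38 − 0.6q = 28 + 0.4q → q* = 10, p* = 32.
With the tax, the buyer price exceeds the seller price by 4: (38 − 0.6q) − (28 + 0.4q) = 4 → q' = 6.
Tax revenue = 4 × 6 = 24.

24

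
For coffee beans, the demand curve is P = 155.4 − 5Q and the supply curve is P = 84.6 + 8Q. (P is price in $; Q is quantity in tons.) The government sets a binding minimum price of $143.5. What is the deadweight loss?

$61.11

Competitive equilibrium: 155.4 − 5Q = 84.6 + 8Q → Q* = 5.4462, P* = 128.1692.
At the floor P = 143.5, quantity demanded = (155.4 − 143.5)/5 = 2.38.
Sellers' marginal cost at Q' = 2.38: 84.6 + 8·2.38 = 103.64.
ΔQ = 5.4462 − 2.38 = 3.0662; wedge = 143.5 − 103.64 = 39.86.
Welfare loss = ½ × 3.0662 × 39.86 = $61.11.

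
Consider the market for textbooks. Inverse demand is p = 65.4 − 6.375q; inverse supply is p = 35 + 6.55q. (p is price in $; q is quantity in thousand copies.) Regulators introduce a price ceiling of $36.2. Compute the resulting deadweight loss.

$30.40 thousand

Competitive equilibrium: 65.4 − 6.375q = 35 + 6.55q → q* = 2.352, p* = 50.4058.
At the ceiling p = 36.2, quantity supplied = (36.2 − 35)/6.55 = 0.1832.
Willingness to pay at q' = 0.1832: 65.4 − 6.375·0.1832 = 64.2321.
Δq = 2.352 − 0.1832 = 2.1688; wedge = 64.2321 − 36.2 = 28.0321.
The triangle = ½ × 2.1688 × 28.0321 = $30.40 thousand.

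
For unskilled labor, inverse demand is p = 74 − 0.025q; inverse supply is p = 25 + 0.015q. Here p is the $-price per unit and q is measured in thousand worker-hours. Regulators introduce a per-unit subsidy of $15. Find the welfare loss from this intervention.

Competitive equilibrium: 74 − 0.025q = 25 + 0.015q → q* = 1225, p* = 43.375.
The subsidy lowers effective supply by 15: p = 10 + 0.015q.
New quantity: 74 − 0.025q = 10 + 0.015q → q' = 1600.
Overproduction Δq = 1600 − 1225 = 375; wedge = subsidy = 15.
DWL = ½ × 375 × 15 = $2812.50 thousand.

$2812.50 thousand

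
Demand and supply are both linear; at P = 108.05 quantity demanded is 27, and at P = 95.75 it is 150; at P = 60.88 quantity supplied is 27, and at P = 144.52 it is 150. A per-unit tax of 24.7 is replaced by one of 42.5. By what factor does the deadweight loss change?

2.961

Demand slope = (95.75 − 108.05)/(150 − 27) = −0.1, so P = 110.75 − 0.1Q.
Supply slope = (144.52 − 60.88)/(150 − 27) = 0.68, so P = 42.52 + 0.68Q.
Competitive equilibrium: 110.75 − 0.1Q = 42.52 + 0.68Q → Q* = 87.4744, P* = 102.0026.
For a per-unit tax t: ΔQ = t/0.78, so DWL = ½·t·(t/0.78) = t²/1.56.
At t = 24.7: DWL = 391.083. At t = 42.5: DWL = 1157.853.
Ratio = (42.5/24.7)² = 2.961.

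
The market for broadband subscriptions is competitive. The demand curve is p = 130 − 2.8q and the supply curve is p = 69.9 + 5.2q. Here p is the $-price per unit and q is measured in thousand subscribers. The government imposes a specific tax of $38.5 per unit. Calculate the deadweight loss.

$92.64 thousand

Competitive equilibrium: 130 − 2.8q = 69.9 + 5.2q → q* = 7.5125, p* = 108.965.
With the tax, the buyer price exceeds the seller price by 38.5: (130 − 2.8q) − (69.9 + 5.2q) = 38.5 → q' = 2.7.
Δq = 7.5125 − 2.7 = 4.8125; the wedge equals the tax, 38.5.
The triangle = ½ × 4.8125 × 38.5 = $92.64 thousand.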